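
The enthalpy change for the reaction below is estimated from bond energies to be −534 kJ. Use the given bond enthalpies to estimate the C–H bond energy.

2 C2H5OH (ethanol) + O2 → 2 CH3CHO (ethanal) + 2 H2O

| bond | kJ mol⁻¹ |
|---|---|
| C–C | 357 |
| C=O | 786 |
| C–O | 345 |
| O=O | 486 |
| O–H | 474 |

Let D be the C–H bond energy.
Σ(broken) = 2×357 + 10×D + 2×345 + 2×474 + 1×486 = 2838 + 10D
Σ(formed) = 2×357 + 8×D + 2×786 + 4×474 = 4182 + 8D
ΔH = Σ(broken) − Σ(formed) = (2838 + 10D) − (4182 + 8D) = −1344 + 2D
Setting this equal to −534 kJ gives 2D = 810, so D = 405 kJ/mol.

D(C–H) ≈ 405 kJ/mol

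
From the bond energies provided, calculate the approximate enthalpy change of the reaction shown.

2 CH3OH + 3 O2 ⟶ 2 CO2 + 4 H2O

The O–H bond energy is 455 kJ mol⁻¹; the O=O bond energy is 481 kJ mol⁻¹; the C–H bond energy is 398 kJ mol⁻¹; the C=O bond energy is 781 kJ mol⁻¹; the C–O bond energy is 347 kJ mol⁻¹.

Bonds broken (reactants):
  C–H: 6 × 398 = 2388
  C–O: 2 × 347 = 694
  O–H: 2 × 455 = 910
  O=O: 3 × 481 = 1443
  Σ(broken) = 5435 kJ
Bonds formed (products):
  C=O: 4 × 781 = 3124
  O–H: 8 × 455 = 3640
  Σ(formed) = 6764 kJ
ΔH = Σ(broken) − Σ(formed) = 5435 − 6764 = −1329 kJ

ΔH ≈ −1329 kJ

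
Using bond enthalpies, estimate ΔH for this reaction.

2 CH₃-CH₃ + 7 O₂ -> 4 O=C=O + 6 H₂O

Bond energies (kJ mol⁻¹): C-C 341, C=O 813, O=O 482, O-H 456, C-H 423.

ΔH ≈ −2844 kJ

Bonds broken (reactants):
  C-C: 2 × 341 = 682
  C-H: 12 × 423 = 5076
  O=O: 7 × 482 = 3374
  Σ(broken) = 9132 kJ
Bonds formed (products):
  C=O: 8 × 813 = 6504
  O-H: 12 × 456 = 5472
  Σ(formed) = 11976 kJ
ΔH = Σ(broken) − Σ(formed) = 9132 − 11976 = −2844 kJ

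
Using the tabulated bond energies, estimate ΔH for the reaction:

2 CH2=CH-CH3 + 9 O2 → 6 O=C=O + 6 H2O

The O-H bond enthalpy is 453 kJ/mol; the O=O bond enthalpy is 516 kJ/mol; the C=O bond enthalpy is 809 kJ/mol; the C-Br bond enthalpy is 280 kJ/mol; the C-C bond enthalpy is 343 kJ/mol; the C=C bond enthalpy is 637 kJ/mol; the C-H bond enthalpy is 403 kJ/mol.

ΔH ≈ −3704 kJ

Bonds broken (reactants):
  C-C: 2 × 343 = 686
  C-H: 12 × 403 = 4836
  C=C: 2 × 637 = 1274
  O=O: 9 × 516 = 4644
  Σ(broken) = 11440 kJ
Bonds formed (products):
  C=O: 12 × 809 = 9708
  O-H: 12 × 453 = 5436
  Σ(formed) = 15144 kJ
ΔH = Σ(broken) − Σ(formed) = 11440 − 15144 = −3704 kJ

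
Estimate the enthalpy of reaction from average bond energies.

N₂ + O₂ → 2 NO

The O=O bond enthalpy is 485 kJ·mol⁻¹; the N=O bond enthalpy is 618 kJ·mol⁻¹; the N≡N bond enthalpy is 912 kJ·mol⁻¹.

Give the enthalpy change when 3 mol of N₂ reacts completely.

Bonds broken (reactants):
  N≡N: 1 × 912 = 912
  O=O: 1 × 485 = 485
  Σ(broken) = 1397 kJ
Bonds formed (products):
  N=O: 2 × 618 = 1236
  Σ(formed) = 1236 kJ
ΔH = Σ(broken) − Σ(formed) = 1397 − 1236 = +161 kJ
For 3× the reaction as written: 3 × (+161) = +483 kJ

ΔH = +483 kJ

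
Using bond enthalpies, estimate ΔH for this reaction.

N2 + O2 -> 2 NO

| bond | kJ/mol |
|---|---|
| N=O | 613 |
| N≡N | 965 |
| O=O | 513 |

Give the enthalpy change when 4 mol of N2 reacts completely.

ΔH = +1008 kJ

Bonds broken (reactants):
  N≡N: 1 × 965 = 965
  O=O: 1 × 513 = 513
  Σ(broken) = 1478 kJ
Bonds formed (products):
  N=O: 2 × 613 = 1226
  Σ(formed) = 1226 kJ
ΔH = Σ(broken) − Σ(formed) = 1478 − 1226 = +252 kJ
For 4× the reaction as written: 4 × (+252) = +1008 kJ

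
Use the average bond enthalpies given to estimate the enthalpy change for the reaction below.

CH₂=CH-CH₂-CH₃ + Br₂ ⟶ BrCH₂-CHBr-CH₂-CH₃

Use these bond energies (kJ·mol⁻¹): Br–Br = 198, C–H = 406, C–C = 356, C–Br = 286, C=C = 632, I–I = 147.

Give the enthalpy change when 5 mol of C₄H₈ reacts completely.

ΔH = −490 kJ

Bonds broken (reactants):
  Br–Br: 1 × 198 = 198
  C–C: 2 × 356 = 712
  C–H: 8 × 406 = 3248
  C=C: 1 × 632 = 632
  Σ(broken) = 4790 kJ
Bonds formed (products):
  C–Br: 2 × 286 = 572
  C–C: 3 × 356 = 1068
  C–H: 8 × 406 = 3248
  Σ(formed) = 4888 kJ
ΔH = Σ(broken) − Σ(formed) = 4790 − 4888 = −98 kJ
For 5× the reaction as written: 5 × (−98) = −490 kJ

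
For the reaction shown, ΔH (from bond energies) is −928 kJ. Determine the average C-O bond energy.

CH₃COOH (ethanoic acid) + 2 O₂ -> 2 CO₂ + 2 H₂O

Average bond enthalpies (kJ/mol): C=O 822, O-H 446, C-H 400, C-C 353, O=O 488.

Let D be the C-O bond energy.
Σ(broken) = 1×353 + 3×400 + 1×D + 1×822 + 1×446 + 2×488 = 3797 + D
Σ(formed) = 4×822 + 4×446 = 5072
ΔH = Σ(broken) − Σ(formed) = (3797 + D) − (5072) = −1275 + D
Setting this equal to −928 kJ gives D = 347 kJ/mol.

D(C-O) ≈ 347 kJ/mol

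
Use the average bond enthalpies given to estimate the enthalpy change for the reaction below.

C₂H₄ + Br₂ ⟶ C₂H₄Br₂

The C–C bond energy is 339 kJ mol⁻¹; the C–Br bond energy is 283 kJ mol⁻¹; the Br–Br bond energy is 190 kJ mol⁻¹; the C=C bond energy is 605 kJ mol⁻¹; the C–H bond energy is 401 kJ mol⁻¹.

ΔH ≈ −110 kJ

Bonds broken (reactants):
  Br–Br: 1 × 190 = 190
  C–H: 4 × 401 = 1604
  C=C: 1 × 605 = 605
  Σ(broken) = 2399 kJ
Bonds formed (products):
  C–Br: 2 × 283 = 566
  C–C: 1 × 339 = 339
  C–H: 4 × 401 = 1604
  Σ(formed) = 2509 kJ
ΔH = Σ(broken) − Σ(formed) = 2399 − 2509 = −110 kJ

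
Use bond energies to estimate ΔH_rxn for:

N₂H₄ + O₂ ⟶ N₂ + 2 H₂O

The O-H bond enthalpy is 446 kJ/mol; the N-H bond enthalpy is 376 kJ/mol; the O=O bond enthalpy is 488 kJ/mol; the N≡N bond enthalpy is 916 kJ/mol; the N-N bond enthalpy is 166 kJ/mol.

Bonds broken (reactants):
  N-H: 4 × 376 = 1504
  N-N: 1 × 166 = 166
  O=O: 1 × 488 = 488
  Σ(broken) = 2158 kJ
Bonds formed (products):
  N≡N: 1 × 916 = 916
  O-H: 4 × 446 = 1784
  Σ(formed) = 2700 kJ
ΔH = Σ(broken) − Σ(formed) = 2158 − 2700 = −542 kJ

ΔH ≈ −542 kJ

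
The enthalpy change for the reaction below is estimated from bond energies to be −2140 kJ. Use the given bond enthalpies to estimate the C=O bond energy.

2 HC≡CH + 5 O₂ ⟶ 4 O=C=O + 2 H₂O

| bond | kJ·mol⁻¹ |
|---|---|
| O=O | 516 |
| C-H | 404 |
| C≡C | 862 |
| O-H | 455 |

D(C=O) ≈ 780 kJ/mol

Let D be the C=O bond energy.
Σ(broken) = 2×862 + 4×404 + 5×516 = 5920
Σ(formed) = 8×D + 4×455 = 1820 + 8D
ΔH = Σ(broken) − Σ(formed) = (5920) − (1820 + 8D) = +4100 − 8D
Setting this equal to −2140 kJ gives 8D = 6240, so D = 780 kJ/mol.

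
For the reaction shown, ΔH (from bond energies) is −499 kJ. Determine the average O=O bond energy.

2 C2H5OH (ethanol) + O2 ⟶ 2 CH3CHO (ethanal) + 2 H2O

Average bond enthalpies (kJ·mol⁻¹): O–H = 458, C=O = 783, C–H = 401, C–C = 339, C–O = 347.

Let D be the O=O bond energy.
Σ(broken) = 2×339 + 10×401 + 2×347 + 2×458 + 1×D = 6298 + D
Σ(formed) = 2×339 + 8×401 + 2×783 + 4×458 = 7284
ΔH = Σ(broken) − Σ(formed) = (6298 + D) − (7284) = −986 + D
Setting this equal to −499 kJ gives D = 487 kJ/mol.

D(O=O) ≈ 487 kJ/mol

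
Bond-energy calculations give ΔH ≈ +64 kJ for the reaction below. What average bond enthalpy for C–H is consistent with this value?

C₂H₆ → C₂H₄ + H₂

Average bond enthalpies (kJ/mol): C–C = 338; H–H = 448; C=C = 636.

Let D be the C–H bond energy.
Σ(broken) = 1×338 + 6×D = 338 + 6D
Σ(formed) = 4×D + 1×636 + 1×448 = 1084 + 4D
ΔH = Σ(broken) − Σ(formed) = (338 + 6D) − (1084 + 4D) = −746 + 2D
Setting this equal to +64 kJ gives 2D = 810, so D = 405 kJ/mol.

D(C–H) ≈ 405 kJ/mol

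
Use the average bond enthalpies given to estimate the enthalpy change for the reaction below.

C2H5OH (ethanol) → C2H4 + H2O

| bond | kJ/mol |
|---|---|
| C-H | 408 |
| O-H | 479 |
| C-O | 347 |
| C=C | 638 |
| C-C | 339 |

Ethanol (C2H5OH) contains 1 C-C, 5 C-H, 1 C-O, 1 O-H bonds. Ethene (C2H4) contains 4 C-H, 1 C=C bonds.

Bonds broken (reactants):
  C-C: 1 × 339 = 339
  C-H: 5 × 408 = 2040
  C-O: 1 × 347 = 347
  O-H: 1 × 479 = 479
  Σ(broken) = 3205 kJ
Bonds formed (products):
  C-H: 4 × 408 = 1632
  C=C: 1 × 638 = 638
  O-H: 2 × 479 = 958
  Σ(formed) = 3228 kJ
ΔH = Σ(broken) − Σ(formed) = 3205 − 3228 = −23 kJ

ΔH ≈ −23 kJ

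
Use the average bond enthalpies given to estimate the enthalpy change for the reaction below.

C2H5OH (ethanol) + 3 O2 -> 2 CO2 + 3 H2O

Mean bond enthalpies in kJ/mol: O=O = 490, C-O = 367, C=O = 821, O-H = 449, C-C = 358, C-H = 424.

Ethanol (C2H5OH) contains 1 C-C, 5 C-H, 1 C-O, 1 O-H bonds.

Bonds broken (reactants):
  C-C: 1 × 358 = 358
  C-H: 5 × 424 = 2120
  C-O: 1 × 367 = 367
  O-H: 1 × 449 = 449
  O=O: 3 × 490 = 1470
  Σ(broken) = 4764 kJ
Bonds formed (products):
  C=O: 4 × 821 = 3284
  O-H: 6 × 449 = 2694
  Σ(formed) = 5978 kJ
ΔH = Σ(broken) − Σ(formed) = 4764 − 5978 = −1214 kJ

ΔH ≈ −1214 kJ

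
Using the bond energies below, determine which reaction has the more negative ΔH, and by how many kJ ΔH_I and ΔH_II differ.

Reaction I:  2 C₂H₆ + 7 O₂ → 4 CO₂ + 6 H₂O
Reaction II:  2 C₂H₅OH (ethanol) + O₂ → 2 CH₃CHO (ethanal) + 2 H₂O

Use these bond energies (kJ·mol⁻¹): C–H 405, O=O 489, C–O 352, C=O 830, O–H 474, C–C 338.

Reaction I:
  Bonds broken (reactants):
    C–C: 2 × 338 = 676
    C–H: 12 × 405 = 4860
    O=O: 7 × 489 = 3423
    Σ(broken) = 8959 kJ
  Bonds formed (products):
    C=O: 8 × 830 = 6640
    O–H: 12 × 474 = 5688
    Σ(formed) = 12328 kJ
  ΔH_I = 8959 − 12328 = −3369 kJ
Reaction II:
  Bonds broken (reactants):
    C–C: 2 × 338 = 676
    C–H: 10 × 405 = 4050
    C–O: 2 × 352 = 704
    O–H: 2 × 474 = 948
    O=O: 1 × 489 = 489
    Σ(broken) = 6867 kJ
  Bonds formed (products):
    C–C: 2 × 338 = 676
    C–H: 8 × 405 = 3240
    C=O: 2 × 830 = 1660
    O–H: 4 × 474 = 1896
    Σ(formed) = 7472 kJ
  ΔH_II = 6867 − 7472 = −605 kJ
ΔH_I − ΔH_II = −2764 kJ, so reaction I has the more negative ΔH; |ΔH_I − ΔH_II| = 2764 kJ.

Reaction I, by 2764 kJ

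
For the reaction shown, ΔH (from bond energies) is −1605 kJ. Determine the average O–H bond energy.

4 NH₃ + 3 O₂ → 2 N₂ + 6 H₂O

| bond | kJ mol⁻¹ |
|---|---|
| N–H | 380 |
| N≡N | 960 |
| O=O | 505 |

D(O–H) ≈ 480 kJ/mol

Let D be the O–H bond energy.
Σ(broken) = 12×380 + 3×505 = 6075
Σ(formed) = 2×960 + 12×D = 1920 + 12D
ΔH = Σ(broken) − Σ(formed) = (6075) − (1920 + 12D) = +4155 − 12D
Setting this equal to −1605 kJ gives 12D = 5760, so D = 480 kJ/mol.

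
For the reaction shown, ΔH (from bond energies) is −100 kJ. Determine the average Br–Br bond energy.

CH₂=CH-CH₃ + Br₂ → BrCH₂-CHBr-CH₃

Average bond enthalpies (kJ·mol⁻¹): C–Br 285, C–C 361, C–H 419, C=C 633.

D(Br–Br) ≈ 198 kJ/mol

Let D be the Br–Br bond energy.
Σ(broken) = 1×D + 1×361 + 6×419 + 1×633 = 3508 + D
Σ(formed) = 2×285 + 2×361 + 6×419 = 3806
ΔH = Σ(broken) − Σ(formed) = (3508 + D) − (3806) = −298 + D
Setting this equal to −100 kJ gives D = 198 kJ/mol.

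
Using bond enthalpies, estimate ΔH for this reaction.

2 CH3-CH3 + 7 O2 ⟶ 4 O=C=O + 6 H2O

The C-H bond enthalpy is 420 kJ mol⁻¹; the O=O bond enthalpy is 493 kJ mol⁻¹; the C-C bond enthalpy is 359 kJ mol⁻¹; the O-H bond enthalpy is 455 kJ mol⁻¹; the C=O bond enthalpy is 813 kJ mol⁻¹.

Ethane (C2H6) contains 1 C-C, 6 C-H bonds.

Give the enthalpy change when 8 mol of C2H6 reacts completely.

Bonds broken (reactants):
  C-C: 2 × 359 = 718
  C-H: 12 × 420 = 5040
  O=O: 7 × 493 = 3451
  Σ(broken) = 9209 kJ
Bonds formed (products):
  C=O: 8 × 813 = 6504
  O-H: 12 × 455 = 5460
  Σ(formed) = 11964 kJ
ΔH = Σ(broken) − Σ(formed) = 9209 − 11964 = −2755 kJ
For 4× the reaction as written: 4 × (−2755) = −11020 kJ

ΔH = −11020 kJ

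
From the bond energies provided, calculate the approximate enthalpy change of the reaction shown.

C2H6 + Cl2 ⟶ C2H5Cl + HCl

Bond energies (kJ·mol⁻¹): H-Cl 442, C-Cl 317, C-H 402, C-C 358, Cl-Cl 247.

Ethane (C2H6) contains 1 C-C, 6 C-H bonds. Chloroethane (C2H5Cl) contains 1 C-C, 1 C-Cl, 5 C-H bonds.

ΔH ≈ −110 kJ

Bonds broken (reactants):
  C-C: 1 × 358 = 358
  C-H: 6 × 402 = 2412
  Cl-Cl: 1 × 247 = 247
  Σ(broken) = 3017 kJ
Bonds formed (products):
  C-C: 1 × 358 = 358
  C-Cl: 1 × 317 = 317
  C-H: 5 × 402 = 2010
  H-Cl: 1 × 442 = 442
  Σ(formed) = 3127 kJ
ΔH = Σ(broken) − Σ(formed) = 3017 − 3127 = −110 kJ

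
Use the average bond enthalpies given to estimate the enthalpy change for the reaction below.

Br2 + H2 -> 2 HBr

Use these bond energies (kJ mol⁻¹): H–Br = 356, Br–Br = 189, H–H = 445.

ΔH ≈ −78 kJ

Bonds broken (reactants):
  Br–Br: 1 × 189 = 189
  H–H: 1 × 445 = 445
  Σ(broken) = 634 kJ
Bonds formed (products):
  H–Br: 2 × 356 = 712
  Σ(formed) = 712 kJ
ΔH = Σ(broken) − Σ(formed) = 634 − 712 = −78 kJ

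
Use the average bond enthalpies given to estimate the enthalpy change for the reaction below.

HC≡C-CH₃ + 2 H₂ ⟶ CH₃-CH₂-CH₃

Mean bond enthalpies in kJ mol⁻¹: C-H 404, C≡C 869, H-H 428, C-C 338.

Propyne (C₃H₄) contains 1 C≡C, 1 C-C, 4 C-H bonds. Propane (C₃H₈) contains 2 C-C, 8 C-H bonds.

ΔH ≈ −229 kJ

Bonds broken (reactants):
  C≡C: 1 × 869 = 869
  C-C: 1 × 338 = 338
  C-H: 4 × 404 = 1616
  H-H: 2 × 428 = 856
  Σ(broken) = 3679 kJ
Bonds formed (products):
  C-C: 2 × 338 = 676
  C-H: 8 × 404 = 3232
  Σ(formed) = 3908 kJ
ΔH = Σ(broken) − Σ(formed) = 3679 − 3908 = −229 kJ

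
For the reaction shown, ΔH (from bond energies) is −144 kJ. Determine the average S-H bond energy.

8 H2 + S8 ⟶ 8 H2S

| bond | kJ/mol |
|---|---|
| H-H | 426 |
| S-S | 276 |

Let D be the S-H bond energy.
Σ(broken) = 8×426 + 8×276 = 5616
Σ(formed) = 16×D = 16D
ΔH = Σ(broken) − Σ(formed) = (5616) − (16D) = +5616 − 16D
Setting this equal to −144 kJ gives 16D = 5760, so D = 360 kJ/mol.

D(S-H) ≈ 360 kJ/mol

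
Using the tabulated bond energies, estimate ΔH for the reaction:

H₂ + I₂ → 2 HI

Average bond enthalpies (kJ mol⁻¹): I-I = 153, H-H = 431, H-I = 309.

ΔH ≈ −34 kJ

Bonds broken (reactants):
  H-H: 1 × 431 = 431
  I-I: 1 × 153 = 153
  Σ(broken) = 584 kJ
Bonds formed (products):
  H-I: 2 × 309 = 618
  Σ(formed) = 618 kJ
ΔH = Σ(broken) − Σ(formed) = 584 − 618 = −34 kJ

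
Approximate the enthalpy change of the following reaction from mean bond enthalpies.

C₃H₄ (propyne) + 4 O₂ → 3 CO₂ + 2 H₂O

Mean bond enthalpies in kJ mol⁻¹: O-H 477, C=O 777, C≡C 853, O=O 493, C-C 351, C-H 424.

Bonds broken (reactants):
  C≡C: 1 × 853 = 853
  C-C: 1 × 351 = 351
  C-H: 4 × 424 = 1696
  O=O: 4 × 493 = 1972
  Σ(broken) = 4872 kJ
Bonds formed (products):
  C=O: 6 × 777 = 4662
  O-H: 4 × 477 = 1908
  Σ(formed) = 6570 kJ
ΔH = Σ(broken) − Σ(formed) = 4872 − 6570 = −1698 kJ

ΔH ≈ −1698 kJ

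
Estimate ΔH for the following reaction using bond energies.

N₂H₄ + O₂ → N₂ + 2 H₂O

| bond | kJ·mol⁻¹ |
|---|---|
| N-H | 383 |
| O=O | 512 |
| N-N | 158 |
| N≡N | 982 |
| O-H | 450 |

ΔH ≈ −580 kJ

Bonds broken (reactants):
  N-H: 4 × 383 = 1532
  N-N: 1 × 158 = 158
  O=O: 1 × 512 = 512
  Σ(broken) = 2202 kJ
Bonds formed (products):
  N≡N: 1 × 982 = 982
  O-H: 4 × 450 = 1800
  Σ(formed) = 2782 kJ
ΔH = Σ(broken) − Σ(formed) = 2202 − 2782 = −580 kJ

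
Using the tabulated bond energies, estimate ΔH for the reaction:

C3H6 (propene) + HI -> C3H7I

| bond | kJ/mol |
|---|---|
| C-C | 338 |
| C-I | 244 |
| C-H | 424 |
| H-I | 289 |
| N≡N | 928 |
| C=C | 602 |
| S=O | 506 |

Bonds broken (reactants):
  C-C: 1 × 338 = 338
  C-H: 6 × 424 = 2544
  C=C: 1 × 602 = 602
  H-I: 1 × 289 = 289
  Σ(broken) = 3773 kJ
Bonds formed (products):
  C-C: 2 × 338 = 676
  C-H: 7 × 424 = 2968
  C-I: 1 × 244 = 244
  Σ(formed) = 3888 kJ
ΔH = Σ(broken) − Σ(formed) = 3773 − 3888 = −115 kJ

ΔH ≈ −115 kJ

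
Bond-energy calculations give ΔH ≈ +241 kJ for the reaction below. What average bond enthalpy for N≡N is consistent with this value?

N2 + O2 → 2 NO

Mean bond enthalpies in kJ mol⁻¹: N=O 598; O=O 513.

Let D be the N≡N bond energy.
Σ(broken) = 1×D + 1×513 = 513 + D
Σ(formed) = 2×598 = 1196
ΔH = Σ(broken) − Σ(formed) = (513 + D) − (1196) = −683 + D
Setting this equal to +241 kJ gives D = 924 kJ/mol.

D(N≡N) ≈ 924 kJ/mol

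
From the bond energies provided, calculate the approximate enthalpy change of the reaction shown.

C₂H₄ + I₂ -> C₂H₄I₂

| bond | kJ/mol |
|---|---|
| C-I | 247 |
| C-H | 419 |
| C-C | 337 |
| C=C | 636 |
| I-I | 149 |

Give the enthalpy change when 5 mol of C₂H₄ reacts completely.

ΔH = −230 kJ

Bonds broken (reactants):
  C-H: 4 × 419 = 1676
  C=C: 1 × 636 = 636
  I-I: 1 × 149 = 149
  Σ(broken) = 2461 kJ
Bonds formed (products):
  C-C: 1 × 337 = 337
  C-H: 4 × 419 = 1676
  C-I: 2 × 247 = 494
  Σ(formed) = 2507 kJ
ΔH = Σ(broken) − Σ(formed) = 2461 − 2507 = −46 kJ
For 5× the reaction as written: 5 × (−46) = −230 kJ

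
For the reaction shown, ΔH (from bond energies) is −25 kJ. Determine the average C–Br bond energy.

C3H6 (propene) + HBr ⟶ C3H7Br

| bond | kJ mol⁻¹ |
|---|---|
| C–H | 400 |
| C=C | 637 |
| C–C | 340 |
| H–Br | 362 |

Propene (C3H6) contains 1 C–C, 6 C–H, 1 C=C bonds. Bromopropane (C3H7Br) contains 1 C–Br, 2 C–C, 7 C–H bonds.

Let D be the C–Br bond energy.
Σ(broken) = 1×340 + 6×400 + 1×637 + 1×362 = 3739
Σ(formed) = 1×D + 2×340 + 7×400 = 3480 + D
ΔH = Σ(broken) − Σ(formed) = (3739) − (3480 + D) = +259 − D
Setting this equal to −25 kJ gives D = 284 kJ/mol.

D(C–Br) ≈ 284 kJ/mol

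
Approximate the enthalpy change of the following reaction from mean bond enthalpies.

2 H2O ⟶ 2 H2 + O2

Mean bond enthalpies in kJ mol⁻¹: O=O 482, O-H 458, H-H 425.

ΔH ≈ +500 kJ

Bonds broken (reactants):
  O-H: 4 × 458 = 1832
  Σ(broken) = 1832 kJ
Bonds formed (products):
  H-H: 2 × 425 = 850
  O=O: 1 × 482 = 482
  Σ(formed) = 1332 kJ
ΔH = Σ(broken) − Σ(formed) = 1832 − 1332 = +500 kJ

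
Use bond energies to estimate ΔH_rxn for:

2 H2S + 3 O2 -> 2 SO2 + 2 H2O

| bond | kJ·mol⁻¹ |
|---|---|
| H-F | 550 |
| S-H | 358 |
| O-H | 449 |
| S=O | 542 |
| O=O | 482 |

Bonds broken (reactants):
  O=O: 3 × 482 = 1446
  S-H: 4 × 358 = 1432
  Σ(broken) = 2878 kJ
Bonds formed (products):
  O-H: 4 × 449 = 1796
  S=O: 4 × 542 = 2168
  Σ(formed) = 3964 kJ
ΔH = Σ(broken) − Σ(formed) = 2878 − 3964 = −1086 kJ

ΔH ≈ −1086 kJ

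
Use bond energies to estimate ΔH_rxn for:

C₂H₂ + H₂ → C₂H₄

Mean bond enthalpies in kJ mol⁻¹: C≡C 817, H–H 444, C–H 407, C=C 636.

Bonds broken (reactants):
  C≡C: 1 × 817 = 817
  C–H: 2 × 407 = 814
  H–H: 1 × 444 = 444
  Σ(broken) = 2075 kJ
Bonds formed (products):
  C–H: 4 × 407 = 1628
  C=C: 1 × 636 = 636
  Σ(formed) = 2264 kJ
ΔH = Σ(broken) − Σ(formed) = 2075 − 2264 = −189 kJ

ΔH ≈ −189 kJ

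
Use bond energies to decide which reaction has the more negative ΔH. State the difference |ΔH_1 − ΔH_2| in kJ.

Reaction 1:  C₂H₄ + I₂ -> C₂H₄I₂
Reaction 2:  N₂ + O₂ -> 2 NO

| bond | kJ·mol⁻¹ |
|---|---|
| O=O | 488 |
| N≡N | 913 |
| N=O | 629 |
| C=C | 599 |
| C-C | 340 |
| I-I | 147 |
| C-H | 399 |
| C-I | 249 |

Reaction 1:
  Bonds broken (reactants):
    C-H: 4 × 399 = 1596
    C=C: 1 × 599 = 599
    I-I: 1 × 147 = 147
    Σ(broken) = 2342 kJ
  Bonds formed (products):
    C-C: 1 × 340 = 340
    C-H: 4 × 399 = 1596
    C-I: 2 × 249 = 498
    Σ(formed) = 2434 kJ
  ΔH_1 = 2342 − 2434 = −92 kJ
Reaction 2:
  Bonds broken (reactants):
    N≡N: 1 × 913 = 913
    O=O: 1 × 488 = 488
    Σ(broken) = 1401 kJ
  Bonds formed (products):
    N=O: 2 × 629 = 1258
    Σ(formed) = 1258 kJ
  ΔH_2 = 1401 − 1258 = +143 kJ
ΔH_1 − ΔH_2 = −235 kJ, so reaction 1 has the more negative ΔH; |ΔH_1 − ΔH_2| = 235 kJ.

Reaction 1, by 235 kJ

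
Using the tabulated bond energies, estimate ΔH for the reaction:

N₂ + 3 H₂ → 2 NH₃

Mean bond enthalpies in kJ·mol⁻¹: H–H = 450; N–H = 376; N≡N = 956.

Bonds broken (reactants):
  H–H: 3 × 450 = 1350
  N≡N: 1 × 956 = 956
  Σ(broken) = 2306 kJ
Bonds formed (products):
  N–H: 6 × 376 = 2256
  Σ(formed) = 2256 kJ
ΔH = Σ(broken) − Σ(formed) = 2306 − 2256 = +50 kJ

ΔH ≈ +50 kJ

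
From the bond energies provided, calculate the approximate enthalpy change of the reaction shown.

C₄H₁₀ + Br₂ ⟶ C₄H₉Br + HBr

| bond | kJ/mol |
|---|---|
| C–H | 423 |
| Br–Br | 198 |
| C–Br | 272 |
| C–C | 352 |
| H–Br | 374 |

ΔH ≈ −25 kJ

Bonds broken (reactants):
  Br–Br: 1 × 198 = 198
  C–C: 3 × 352 = 1056
  C–H: 10 × 423 = 4230
  Σ(broken) = 5484 kJ
Bonds formed (products):
  C–Br: 1 × 272 = 272
  C–C: 3 × 352 = 1056
  C–H: 9 × 423 = 3807
  H–Br: 1 × 374 = 374
  Σ(formed) = 5509 kJ
ΔH = Σ(broken) − Σ(formed) = 5484 − 5509 = −25 kJ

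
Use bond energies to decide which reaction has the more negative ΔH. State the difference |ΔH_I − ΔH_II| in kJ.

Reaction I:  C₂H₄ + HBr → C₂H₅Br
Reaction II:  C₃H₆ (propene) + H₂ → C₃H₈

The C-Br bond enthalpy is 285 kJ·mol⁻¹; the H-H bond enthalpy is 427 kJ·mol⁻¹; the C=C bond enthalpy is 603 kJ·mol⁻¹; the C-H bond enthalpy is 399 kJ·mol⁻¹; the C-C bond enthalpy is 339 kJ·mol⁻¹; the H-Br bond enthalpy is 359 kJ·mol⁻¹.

Reaction II, by 46 kJ

Reaction I:
  Bonds broken (reactants):
    C-H: 4 × 399 = 1596
    C=C: 1 × 603 = 603
    H-Br: 1 × 359 = 359
    Σ(broken) = 2558 kJ
  Bonds formed (products):
    C-Br: 1 × 285 = 285
    C-C: 1 × 339 = 339
    C-H: 5 × 399 = 1995
    Σ(formed) = 2619 kJ
  ΔH_I = 2558 − 2619 = −61 kJ
Reaction II:
  Bonds broken (reactants):
    C-C: 1 × 339 = 339
    C-H: 6 × 399 = 2394
    C=C: 1 × 603 = 603
    H-H: 1 × 427 = 427
    Σ(broken) = 3763 kJ
  Bonds formed (products):
    C-C: 2 × 339 = 678
    C-H: 8 × 399 = 3192
    Σ(formed) = 3870 kJ
  ΔH_II = 3763 − 3870 = −107 kJ
ΔH_I − ΔH_II = +46 kJ, so reaction II has the more negative ΔH; |ΔH_I − ΔH_II| = 46 kJ.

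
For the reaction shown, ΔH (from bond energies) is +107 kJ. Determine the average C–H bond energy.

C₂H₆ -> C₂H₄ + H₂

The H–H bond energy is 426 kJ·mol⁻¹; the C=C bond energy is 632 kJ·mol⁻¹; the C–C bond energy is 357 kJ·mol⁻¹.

Let D be the C–H bond energy.
Σ(broken) = 1×357 + 6×D = 357 + 6D
Σ(formed) = 4×D + 1×632 + 1×426 = 1058 + 4D
ΔH = Σ(broken) − Σ(formed) = (357 + 6D) − (1058 + 4D) = −701 + 2D
Setting this equal to +107 kJ gives 2D = 808, so D = 404 kJ/mol.

D(C–H) ≈ 404 kJ/mol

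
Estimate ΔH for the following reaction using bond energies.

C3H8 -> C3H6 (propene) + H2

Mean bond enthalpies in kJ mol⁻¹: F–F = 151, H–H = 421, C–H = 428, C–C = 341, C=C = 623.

ΔH ≈ +153 kJ

Bonds broken (reactants):
  C–C: 2 × 341 = 682
  C–H: 8 × 428 = 3424
  Σ(broken) = 4106 kJ
Bonds formed (products):
  C–C: 1 × 341 = 341
  C–H: 6 × 428 = 2568
  C=C: 1 × 623 = 623
  H–H: 1 × 421 = 421
  Σ(formed) = 3953 kJ
ΔH = Σ(broken) − Σ(formed) = 4106 − 3953 = +153 kJ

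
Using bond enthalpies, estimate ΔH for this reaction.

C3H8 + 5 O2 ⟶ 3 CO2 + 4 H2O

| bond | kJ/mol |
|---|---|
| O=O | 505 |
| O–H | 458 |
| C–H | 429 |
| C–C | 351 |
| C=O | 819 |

Bonds broken (reactants):
  C–C: 2 × 351 = 702
  C–H: 8 × 429 = 3432
  O=O: 5 × 505 = 2525
  Σ(broken) = 6659 kJ
Bonds formed (products):
  C=O: 6 × 819 = 4914
  O–H: 8 × 458 = 3664
  Σ(formed) = 8578 kJ
ΔH = Σ(broken) − Σ(formed) = 6659 − 8578 = −1919 kJ

ΔH ≈ −1919 kJ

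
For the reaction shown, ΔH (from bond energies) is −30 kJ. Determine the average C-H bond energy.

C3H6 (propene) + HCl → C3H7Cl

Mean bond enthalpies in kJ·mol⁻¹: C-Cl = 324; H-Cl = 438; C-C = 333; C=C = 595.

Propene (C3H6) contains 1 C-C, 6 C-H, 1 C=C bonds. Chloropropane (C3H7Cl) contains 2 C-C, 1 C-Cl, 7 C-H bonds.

D(C-H) ≈ 406 kJ/mol

Let D be the C-H bond energy.
Σ(broken) = 1×333 + 6×D + 1×595 + 1×438 = 1366 + 6D
Σ(formed) = 2×333 + 1×324 + 7×D = 990 + 7D
ΔH = Σ(broken) − Σ(formed) = (1366 + 6D) − (990 + 7D) = +376 − D
Setting this equal to −30 kJ gives D = 406 kJ/mol.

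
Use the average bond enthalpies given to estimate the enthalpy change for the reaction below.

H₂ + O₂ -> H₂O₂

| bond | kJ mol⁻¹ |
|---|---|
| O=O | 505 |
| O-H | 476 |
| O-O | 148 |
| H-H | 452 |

Bonds broken (reactants):
  H-H: 1 × 452 = 452
  O=O: 1 × 505 = 505
  Σ(broken) = 957 kJ
Bonds formed (products):
  O-H: 2 × 476 = 952
  O-O: 1 × 148 = 148
  Σ(formed) = 1100 kJ
ΔH = Σ(broken) − Σ(formed) = 957 − 1100 = −143 kJ

ΔH ≈ −143 kJ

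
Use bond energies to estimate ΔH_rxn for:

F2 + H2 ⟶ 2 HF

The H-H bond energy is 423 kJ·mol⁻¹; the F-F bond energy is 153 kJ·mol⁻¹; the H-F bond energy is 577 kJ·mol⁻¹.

ΔH ≈ −578 kJ

Bonds broken (reactants):
  F-F: 1 × 153 = 153
  H-H: 1 × 423 = 423
  Σ(broken) = 576 kJ
Bonds formed (products):
  H-F: 2 × 577 = 1154
  Σ(formed) = 1154 kJ
ΔH = Σ(broken) − Σ(formed) = 576 − 1154 = −578 kJ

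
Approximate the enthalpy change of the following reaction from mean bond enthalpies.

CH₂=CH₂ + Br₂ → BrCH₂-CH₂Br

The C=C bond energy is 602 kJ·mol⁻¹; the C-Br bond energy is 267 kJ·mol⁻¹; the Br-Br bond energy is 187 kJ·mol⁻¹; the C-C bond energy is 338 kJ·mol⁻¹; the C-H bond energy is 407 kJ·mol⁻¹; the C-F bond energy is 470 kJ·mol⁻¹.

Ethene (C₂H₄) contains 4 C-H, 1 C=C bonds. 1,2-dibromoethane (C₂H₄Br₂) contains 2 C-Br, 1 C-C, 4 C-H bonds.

ΔH ≈ −83 kJ

Bonds broken (reactants):
  Br-Br: 1 × 187 = 187
  C-H: 4 × 407 = 1628
  C=C: 1 × 602 = 602
  Σ(broken) = 2417 kJ
Bonds formed (products):
  C-Br: 2 × 267 = 534
  C-C: 1 × 338 = 338
  C-H: 4 × 407 = 1628
  Σ(formed) = 2500 kJ
ΔH = Σ(broken) − Σ(formed) = 2417 − 2500 = −83 kJ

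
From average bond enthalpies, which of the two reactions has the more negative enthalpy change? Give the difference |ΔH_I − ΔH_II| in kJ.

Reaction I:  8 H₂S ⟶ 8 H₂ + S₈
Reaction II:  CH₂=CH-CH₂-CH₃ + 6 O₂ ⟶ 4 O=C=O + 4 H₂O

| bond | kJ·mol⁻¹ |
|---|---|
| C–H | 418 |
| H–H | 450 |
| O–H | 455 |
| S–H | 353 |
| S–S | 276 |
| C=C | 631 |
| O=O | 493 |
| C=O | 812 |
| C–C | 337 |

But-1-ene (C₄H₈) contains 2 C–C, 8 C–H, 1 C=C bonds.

Reaction I:
  Bonds broken (reactants):
    S–H: 16 × 353 = 5648
    Σ(broken) = 5648 kJ
  Bonds formed (products):
    H–H: 8 × 450 = 3600
    S–S: 8 × 276 = 2208
    Σ(formed) = 5808 kJ
  ΔH_I = 5648 − 5808 = −160 kJ
Reaction II:
  Bonds broken (reactants):
    C–C: 2 × 337 = 674
    C–H: 8 × 418 = 3344
    C=C: 1 × 631 = 631
    O=O: 6 × 493 = 2958
    Σ(broken) = 7607 kJ
  Bonds formed (products):
    C=O: 8 × 812 = 6496
    O–H: 8 × 455 = 3640
    Σ(formed) = 10136 kJ
  ΔH_II = 7607 − 10136 = −2529 kJ
ΔH_I − ΔH_II = +2369 kJ, so reaction II has the more negative ΔH; |ΔH_I − ΔH_II| = 2369 kJ.

Reaction II, by 2369 kJ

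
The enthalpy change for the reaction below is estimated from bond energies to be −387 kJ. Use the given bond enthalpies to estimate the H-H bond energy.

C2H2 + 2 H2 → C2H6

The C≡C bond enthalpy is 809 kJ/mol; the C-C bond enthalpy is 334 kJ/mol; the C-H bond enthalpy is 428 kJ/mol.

Let D be the H-H bond energy.
Σ(broken) = 1×809 + 2×428 + 2×D = 1665 + 2D
Σ(formed) = 1×334 + 6×428 = 2902
ΔH = Σ(broken) − Σ(formed) = (1665 + 2D) − (2902) = −1237 + 2D
Setting this equal to −387 kJ gives 2D = 850, so D = 425 kJ/mol.

D(H-H) ≈ 425 kJ/mol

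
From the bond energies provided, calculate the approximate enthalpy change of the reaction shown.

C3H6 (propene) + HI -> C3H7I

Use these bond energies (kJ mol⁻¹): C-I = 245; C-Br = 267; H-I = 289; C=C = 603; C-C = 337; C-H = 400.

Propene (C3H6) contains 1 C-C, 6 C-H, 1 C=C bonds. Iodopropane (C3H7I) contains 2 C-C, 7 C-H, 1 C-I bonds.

ΔH ≈ −90 kJ

Bonds broken (reactants):
  C-C: 1 × 337 = 337
  C-H: 6 × 400 = 2400
  C=C: 1 × 603 = 603
  H-I: 1 × 289 = 289
  Σ(broken) = 3629 kJ
Bonds formed (products):
  C-C: 2 × 337 = 674
  C-H: 7 × 400 = 2800
  C-I: 1 × 245 = 245
  Σ(formed) = 3719 kJ
ΔH = Σ(broken) − Σ(formed) = 3629 − 3719 = −90 kJ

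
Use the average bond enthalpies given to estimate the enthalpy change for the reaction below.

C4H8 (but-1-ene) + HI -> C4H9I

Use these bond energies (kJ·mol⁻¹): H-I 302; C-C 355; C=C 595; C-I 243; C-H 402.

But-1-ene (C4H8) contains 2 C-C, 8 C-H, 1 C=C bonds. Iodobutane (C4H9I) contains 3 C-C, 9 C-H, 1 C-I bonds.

ΔH ≈ −103 kJ

Bonds broken (reactants):
  C-C: 2 × 355 = 710
  C-H: 8 × 402 = 3216
  C=C: 1 × 595 = 595
  H-I: 1 × 302 = 302
  Σ(broken) = 4823 kJ
Bonds formed (products):
  C-C: 3 × 355 = 1065
  C-H: 9 × 402 = 3618
  C-I: 1 × 243 = 243
  Σ(formed) = 4926 kJ
ΔH = Σ(broken) − Σ(formed) = 4823 − 4926 = −103 kJ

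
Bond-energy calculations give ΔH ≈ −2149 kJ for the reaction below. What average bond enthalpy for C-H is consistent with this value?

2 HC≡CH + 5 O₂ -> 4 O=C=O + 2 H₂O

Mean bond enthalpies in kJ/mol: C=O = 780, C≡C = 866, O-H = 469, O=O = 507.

Let D be the C-H bond energy.
Σ(broken) = 2×866 + 4×D + 5×507 = 4267 + 4D
Σ(formed) = 8×780 + 4×469 = 8116
ΔH = Σ(broken) − Σ(formed) = (4267 + 4D) − (8116) = −3849 + 4D
Setting this equal to −2149 kJ gives 4D = 1700, so D = 425 kJ/mol.

D(C-H) ≈ 425 kJ/mol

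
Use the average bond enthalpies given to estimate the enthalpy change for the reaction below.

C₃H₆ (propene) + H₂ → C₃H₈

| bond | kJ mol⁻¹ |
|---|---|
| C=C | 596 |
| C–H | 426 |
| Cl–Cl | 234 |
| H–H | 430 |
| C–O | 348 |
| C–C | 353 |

ΔH ≈ −179 kJ

Bonds broken (reactants):
  C–C: 1 × 353 = 353
  C–H: 6 × 426 = 2556
  C=C: 1 × 596 = 596
  H–H: 1 × 430 = 430
  Σ(broken) = 3935 kJ
Bonds formed (products):
  C–C: 2 × 353 = 706
  C–H: 8 × 426 = 3408
  Σ(formed) = 4114 kJ
ΔH = Σ(broken) − Σ(formed) = 3935 − 4114 = −179 kJ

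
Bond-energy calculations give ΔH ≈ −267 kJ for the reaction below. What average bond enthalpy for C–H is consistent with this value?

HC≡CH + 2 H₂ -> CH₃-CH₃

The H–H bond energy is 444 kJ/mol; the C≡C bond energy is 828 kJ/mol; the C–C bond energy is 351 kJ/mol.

Let D be the C–H bond energy.
Σ(broken) = 1×828 + 2×D + 2×444 = 1716 + 2D
Σ(formed) = 1×351 + 6×D = 351 + 6D
ΔH = Σ(broken) − Σ(formed) = (1716 + 2D) − (351 + 6D) = +1365 − 4D
Setting this equal to −267 kJ gives 4D = 1632, so D = 408 kJ/mol.

D(C–H) ≈ 408 kJ/mol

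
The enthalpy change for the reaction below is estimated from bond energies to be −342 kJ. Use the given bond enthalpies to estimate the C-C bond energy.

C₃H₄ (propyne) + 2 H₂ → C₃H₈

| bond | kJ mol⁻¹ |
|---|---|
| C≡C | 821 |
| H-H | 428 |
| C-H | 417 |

D(C-C) ≈ 351 kJ/mol

Let D be the C-C bond energy.
Σ(broken) = 1×821 + 1×D + 4×417 + 2×428 = 3345 + D
Σ(formed) = 2×D + 8×417 = 3336 + 2D
ΔH = Σ(broken) − Σ(formed) = (3345 + D) − (3336 + 2D) = +9 − D
Setting this equal to −342 kJ gives D = 351 kJ/mol.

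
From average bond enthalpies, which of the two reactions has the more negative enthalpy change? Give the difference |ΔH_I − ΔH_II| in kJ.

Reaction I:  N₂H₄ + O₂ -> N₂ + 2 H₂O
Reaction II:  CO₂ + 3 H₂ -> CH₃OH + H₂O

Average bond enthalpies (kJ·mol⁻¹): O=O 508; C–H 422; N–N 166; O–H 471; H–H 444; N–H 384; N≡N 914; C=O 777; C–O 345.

Reaction I, by 450 kJ

Reaction I:
  Bonds broken (reactants):
    N–H: 4 × 384 = 1536
    N–N: 1 × 166 = 166
    O=O: 1 × 508 = 508
    Σ(broken) = 2210 kJ
  Bonds formed (products):
    N≡N: 1 × 914 = 914
    O–H: 4 × 471 = 1884
    Σ(formed) = 2798 kJ
  ΔH_I = 2210 − 2798 = −588 kJ
Reaction II:
  Bonds broken (reactants):
    C=O: 2 × 777 = 1554
    H–H: 3 × 444 = 1332
    Σ(broken) = 2886 kJ
  Bonds formed (products):
    C–H: 3 × 422 = 1266
    C–O: 1 × 345 = 345
    O–H: 3 × 471 = 1413
    Σ(formed) = 3024 kJ
  ΔH_II = 2886 − 3024 = −138 kJ
ΔH_I − ΔH_II = −450 kJ, so reaction I has the more negative ΔH; |ΔH_I − ΔH_II| = 450 kJ.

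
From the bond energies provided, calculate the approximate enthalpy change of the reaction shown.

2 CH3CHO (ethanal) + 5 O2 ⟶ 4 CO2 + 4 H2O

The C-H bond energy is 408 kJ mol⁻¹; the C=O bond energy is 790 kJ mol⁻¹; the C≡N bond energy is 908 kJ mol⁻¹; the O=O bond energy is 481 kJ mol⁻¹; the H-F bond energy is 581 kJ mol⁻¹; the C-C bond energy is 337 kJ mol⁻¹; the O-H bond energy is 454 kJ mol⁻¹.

ΔH ≈ −2029 kJ

Bonds broken (reactants):
  C-C: 2 × 337 = 674
  C-H: 8 × 408 = 3264
  C=O: 2 × 790 = 1580
  O=O: 5 × 481 = 2405
  Σ(broken) = 7923 kJ
Bonds formed (products):
  C=O: 8 × 790 = 6320
  O-H: 8 × 454 = 3632
  Σ(formed) = 9952 kJ
ΔH = Σ(broken) − Σ(formed) = 7923 − 9952 = −2029 kJ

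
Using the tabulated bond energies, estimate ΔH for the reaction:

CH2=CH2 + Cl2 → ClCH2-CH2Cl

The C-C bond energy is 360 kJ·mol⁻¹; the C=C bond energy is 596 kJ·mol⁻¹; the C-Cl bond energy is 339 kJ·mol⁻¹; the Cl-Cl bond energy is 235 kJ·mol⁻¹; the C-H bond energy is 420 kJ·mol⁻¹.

Bonds broken (reactants):
  C-H: 4 × 420 = 1680
  C=C: 1 × 596 = 596
  Cl-Cl: 1 × 235 = 235
  Σ(broken) = 2511 kJ
Bonds formed (products):
  C-C: 1 × 360 = 360
  C-Cl: 2 × 339 = 678
  C-H: 4 × 420 = 1680
  Σ(formed) = 2718 kJ
ΔH = Σ(broken) − Σ(formed) = 2511 − 2718 = −207 kJ

ΔH ≈ −207 kJ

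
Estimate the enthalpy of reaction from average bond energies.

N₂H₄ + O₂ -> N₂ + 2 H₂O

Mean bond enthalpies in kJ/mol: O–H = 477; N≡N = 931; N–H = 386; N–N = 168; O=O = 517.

ΔH ≈ −610 kJ

Bonds broken (reactants):
  N–H: 4 × 386 = 1544
  N–N: 1 × 168 = 168
  O=O: 1 × 517 = 517
  Σ(broken) = 2229 kJ
Bonds formed (products):
  N≡N: 1 × 931 = 931
  O–H: 4 × 477 = 1908
  Σ(formed) = 2839 kJ
ΔH = Σ(broken) − Σ(formed) = 2229 − 2839 = −610 kJ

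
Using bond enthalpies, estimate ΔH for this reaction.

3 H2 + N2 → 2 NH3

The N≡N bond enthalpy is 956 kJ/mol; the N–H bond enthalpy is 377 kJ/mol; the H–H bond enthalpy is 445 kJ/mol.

ΔH ≈ +29 kJ

Bonds broken (reactants):
  H–H: 3 × 445 = 1335
  N≡N: 1 × 956 = 956
  Σ(broken) = 2291 kJ
Bonds formed (products):
  N–H: 6 × 377 = 2262
  Σ(formed) = 2262 kJ
ΔH = Σ(broken) − Σ(formed) = 2291 − 2262 = +29 kJ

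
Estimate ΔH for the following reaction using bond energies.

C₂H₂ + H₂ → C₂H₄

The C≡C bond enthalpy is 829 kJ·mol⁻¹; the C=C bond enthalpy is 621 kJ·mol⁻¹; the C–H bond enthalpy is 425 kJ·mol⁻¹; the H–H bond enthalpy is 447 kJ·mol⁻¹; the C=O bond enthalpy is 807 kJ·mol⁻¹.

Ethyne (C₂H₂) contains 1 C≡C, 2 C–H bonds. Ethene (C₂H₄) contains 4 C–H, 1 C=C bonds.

Bonds broken (reactants):
  C≡C: 1 × 829 = 829
  C–H: 2 × 425 = 850
  H–H: 1 × 447 = 447
  Σ(broken) = 2126 kJ
Bonds formed (products):
  C–H: 4 × 425 = 1700
  C=C: 1 × 621 = 621
  Σ(formed) = 2321 kJ
ΔH = Σ(broken) − Σ(formed) = 2126 − 2321 = −195 kJ

ΔH ≈ −195 kJ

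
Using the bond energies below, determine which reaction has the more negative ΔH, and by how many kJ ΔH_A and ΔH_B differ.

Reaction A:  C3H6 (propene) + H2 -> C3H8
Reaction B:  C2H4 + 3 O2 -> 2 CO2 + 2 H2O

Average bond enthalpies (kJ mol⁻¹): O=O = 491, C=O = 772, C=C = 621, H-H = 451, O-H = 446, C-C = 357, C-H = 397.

Reaction A:
  Bonds broken (reactants):
    C-C: 1 × 357 = 357
    C-H: 6 × 397 = 2382
    C=C: 1 × 621 = 621
    H-H: 1 × 451 = 451
    Σ(broken) = 3811 kJ
  Bonds formed (products):
    C-C: 2 × 357 = 714
    C-H: 8 × 397 = 3176
    Σ(formed) = 3890 kJ
  ΔH_A = 3811 − 3890 = −79 kJ
Reaction B:
  Bonds broken (reactants):
    C-H: 4 × 397 = 1588
    C=C: 1 × 621 = 621
    O=O: 3 × 491 = 1473
    Σ(broken) = 3682 kJ
  Bonds formed (products):
    C=O: 4 × 772 = 3088
    O-H: 4 × 446 = 1784
    Σ(formed) = 4872 kJ
  ΔH_B = 3682 − 4872 = −1190 kJ
ΔH_A − ΔH_B = +1111 kJ, so reaction B has the more negative ΔH; |ΔH_A − ΔH_B| = 1111 kJ.

Reaction B, by 1111 kJ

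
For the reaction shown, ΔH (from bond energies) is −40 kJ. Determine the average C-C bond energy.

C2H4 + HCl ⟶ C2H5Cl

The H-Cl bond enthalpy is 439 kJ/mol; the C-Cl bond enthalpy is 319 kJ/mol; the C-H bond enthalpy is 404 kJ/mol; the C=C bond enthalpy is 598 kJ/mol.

Let D be the C-C bond energy.
Σ(broken) = 4×404 + 1×598 + 1×439 = 2653
Σ(formed) = 1×D + 1×319 + 5×404 = 2339 + D
ΔH = Σ(broken) − Σ(formed) = (2653) − (2339 + D) = +314 − D
Setting this equal to −40 kJ gives D = 354 kJ/mol.

D(C-C) ≈ 354 kJ/mol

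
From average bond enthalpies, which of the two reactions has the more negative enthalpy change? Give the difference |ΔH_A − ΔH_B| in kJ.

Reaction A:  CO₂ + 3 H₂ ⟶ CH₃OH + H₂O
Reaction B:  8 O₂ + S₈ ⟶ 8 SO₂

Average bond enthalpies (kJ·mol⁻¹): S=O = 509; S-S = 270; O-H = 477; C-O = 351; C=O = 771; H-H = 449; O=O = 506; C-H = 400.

Reaction B, by 1843 kJ

Reaction A:
  Bonds broken (reactants):
    C=O: 2 × 771 = 1542
    H-H: 3 × 449 = 1347
    Σ(broken) = 2889 kJ
  Bonds formed (products):
    C-H: 3 × 400 = 1200
    C-O: 1 × 351 = 351
    O-H: 3 × 477 = 1431
    Σ(formed) = 2982 kJ
  ΔH_A = 2889 − 2982 = −93 kJ
Reaction B:
  Bonds broken (reactants):
    O=O: 8 × 506 = 4048
    S-S: 8 × 270 = 2160
    Σ(broken) = 6208 kJ
  Bonds formed (products):
    S=O: 16 × 509 = 8144
    Σ(formed) = 8144 kJ
  ΔH_B = 6208 − 8144 = −1936 kJ
ΔH_A − ΔH_B = +1843 kJ, so reaction B has the more negative ΔH; |ΔH_A − ΔH_B| = 1843 kJ.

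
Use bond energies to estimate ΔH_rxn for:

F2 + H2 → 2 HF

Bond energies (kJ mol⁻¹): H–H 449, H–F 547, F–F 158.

Bonds broken (reactants):
  F–F: 1 × 158 = 158
  H–H: 1 × 449 = 449
  Σ(broken) = 607 kJ
Bonds formed (products):
  H–F: 2 × 547 = 1094
  Σ(formed) = 1094 kJ
ΔH = Σ(broken) − Σ(formed) = 607 − 1094 = −487 kJ

ΔH ≈ −487 kJ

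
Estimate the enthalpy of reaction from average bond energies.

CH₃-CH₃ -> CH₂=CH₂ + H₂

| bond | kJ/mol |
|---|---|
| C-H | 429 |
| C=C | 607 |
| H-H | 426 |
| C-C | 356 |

ΔH ≈ +181 kJ

Bonds broken (reactants):
  C-C: 1 × 356 = 356
  C-H: 6 × 429 = 2574
  Σ(broken) = 2930 kJ
Bonds formed (products):
  C-H: 4 × 429 = 1716
  C=C: 1 × 607 = 607
  H-H: 1 × 426 = 426
  Σ(formed) = 2749 kJ
ΔH = Σ(broken) − Σ(formed) = 2930 − 2749 = +181 kJ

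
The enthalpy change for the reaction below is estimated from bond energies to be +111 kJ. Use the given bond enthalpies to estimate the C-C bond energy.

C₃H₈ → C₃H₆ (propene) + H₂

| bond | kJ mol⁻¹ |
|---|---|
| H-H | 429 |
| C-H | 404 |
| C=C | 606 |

Let D be the C-C bond energy.
Σ(broken) = 2×D + 8×404 = 3232 + 2D
Σ(formed) = 1×D + 6×404 + 1×606 + 1×429 = 3459 + D
ΔH = Σ(broken) − Σ(formed) = (3232 + 2D) − (3459 + D) = −227 + D
Setting this equal to +111 kJ gives D = 338 kJ/mol.

D(C-C) ≈ 338 kJ/mol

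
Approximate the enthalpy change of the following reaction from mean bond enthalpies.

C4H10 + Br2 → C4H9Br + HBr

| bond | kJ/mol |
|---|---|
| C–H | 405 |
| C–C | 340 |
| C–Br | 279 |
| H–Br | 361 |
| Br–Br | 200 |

Bonds broken (reactants):
  Br–Br: 1 × 200 = 200
  C–C: 3 × 340 = 1020
  C–H: 10 × 405 = 4050
  Σ(broken) = 5270 kJ
Bonds formed (products):
  C–Br: 1 × 279 = 279
  C–C: 3 × 340 = 1020
  C–H: 9 × 405 = 3645
  H–Br: 1 × 361 = 361
  Σ(formed) = 5305 kJ
ΔH = Σ(broken) − Σ(formed) = 5270 − 5305 = −35 kJ

ΔH ≈ −35 kJ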